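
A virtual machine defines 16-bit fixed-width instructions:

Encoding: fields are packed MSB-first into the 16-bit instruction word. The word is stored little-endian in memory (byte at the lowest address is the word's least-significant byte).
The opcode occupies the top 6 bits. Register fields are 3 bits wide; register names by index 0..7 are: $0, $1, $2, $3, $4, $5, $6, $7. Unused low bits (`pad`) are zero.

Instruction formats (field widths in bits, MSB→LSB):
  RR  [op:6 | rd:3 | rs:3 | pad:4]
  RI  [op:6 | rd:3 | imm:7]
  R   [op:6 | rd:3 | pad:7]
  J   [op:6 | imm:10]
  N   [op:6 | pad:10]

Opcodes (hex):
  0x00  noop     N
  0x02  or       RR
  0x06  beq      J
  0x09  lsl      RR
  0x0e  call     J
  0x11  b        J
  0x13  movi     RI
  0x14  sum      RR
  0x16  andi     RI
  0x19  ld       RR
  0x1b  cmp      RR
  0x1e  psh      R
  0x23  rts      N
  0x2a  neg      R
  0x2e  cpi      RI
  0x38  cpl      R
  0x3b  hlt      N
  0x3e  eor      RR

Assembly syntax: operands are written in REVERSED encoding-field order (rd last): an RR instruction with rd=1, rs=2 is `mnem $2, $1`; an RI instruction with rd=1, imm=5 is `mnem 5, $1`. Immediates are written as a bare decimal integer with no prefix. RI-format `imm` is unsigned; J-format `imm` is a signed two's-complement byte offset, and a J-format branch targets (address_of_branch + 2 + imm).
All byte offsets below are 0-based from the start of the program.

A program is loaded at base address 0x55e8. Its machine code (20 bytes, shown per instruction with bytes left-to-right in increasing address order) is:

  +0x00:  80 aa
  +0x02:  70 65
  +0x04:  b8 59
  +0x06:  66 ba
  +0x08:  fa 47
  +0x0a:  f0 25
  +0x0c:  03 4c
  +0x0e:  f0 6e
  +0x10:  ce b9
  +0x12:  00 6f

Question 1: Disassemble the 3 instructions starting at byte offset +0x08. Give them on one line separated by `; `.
+0x08: fa 47 ⇒ word 0x47fa (little)
  op=0x47fa>>10=0x11 ⇒ b (J)
  imm: (w>>0)&0x3ff=0x3fa (s10→-6) → -6
+0x0a: f0 25 ⇒ word 0x25f0 (little)
  op=0x25f0>>10=0x9 ⇒ lsl (RR)
  rd: (w>>7)&0x7=0x3 → $3
  rs: (w>>4)&0x7=0x7 → $7
+0x0c: 03 4c ⇒ word 0x4c03 (little)
  op=0x4c03>>10=0x13 ⇒ movi (RI)
  rd: (w>>7)&0x7=0x0 → $0
  imm: (w>>0)&0x7f=0x3 → 3

b -6; lsl $7, $3; movi 3, $0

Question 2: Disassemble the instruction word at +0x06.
cpi 102, $4

+0x06: 66 ba ⇒ word 0xba66 (little)
  op=0xba66>>10=0x2e ⇒ cpi (RI)
  [9:7] rd=4 = $4
  [6:0] imm=102 = 102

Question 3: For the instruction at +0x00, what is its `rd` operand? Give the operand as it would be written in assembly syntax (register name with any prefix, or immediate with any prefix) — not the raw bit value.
$5

+0x00: 80 aa ⇒ word 0xaa80 (little)
  top 6b → 0x2a → neg [R]
  rd: (w>>7)&0x7=0x5 → $5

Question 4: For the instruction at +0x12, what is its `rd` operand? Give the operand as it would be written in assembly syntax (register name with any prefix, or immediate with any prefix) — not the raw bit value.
@+12  little-endian(00 6f) = 0x6f00
  op=0x6f00>>10=0x1b ⇒ cmp (RR)
  [9:7] rd=6 = $6
  [6:4] rs=0 = $0

$6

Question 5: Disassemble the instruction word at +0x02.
ld $7, $2

+0x02: 70 65 ⇒ word 0x6570 (little)
  op=0x6570>>10=0x19 ⇒ ld (RR)
  rd@[9:7]=0x2 ⇒ $2
  rs@[6:4]=0x7 ⇒ $7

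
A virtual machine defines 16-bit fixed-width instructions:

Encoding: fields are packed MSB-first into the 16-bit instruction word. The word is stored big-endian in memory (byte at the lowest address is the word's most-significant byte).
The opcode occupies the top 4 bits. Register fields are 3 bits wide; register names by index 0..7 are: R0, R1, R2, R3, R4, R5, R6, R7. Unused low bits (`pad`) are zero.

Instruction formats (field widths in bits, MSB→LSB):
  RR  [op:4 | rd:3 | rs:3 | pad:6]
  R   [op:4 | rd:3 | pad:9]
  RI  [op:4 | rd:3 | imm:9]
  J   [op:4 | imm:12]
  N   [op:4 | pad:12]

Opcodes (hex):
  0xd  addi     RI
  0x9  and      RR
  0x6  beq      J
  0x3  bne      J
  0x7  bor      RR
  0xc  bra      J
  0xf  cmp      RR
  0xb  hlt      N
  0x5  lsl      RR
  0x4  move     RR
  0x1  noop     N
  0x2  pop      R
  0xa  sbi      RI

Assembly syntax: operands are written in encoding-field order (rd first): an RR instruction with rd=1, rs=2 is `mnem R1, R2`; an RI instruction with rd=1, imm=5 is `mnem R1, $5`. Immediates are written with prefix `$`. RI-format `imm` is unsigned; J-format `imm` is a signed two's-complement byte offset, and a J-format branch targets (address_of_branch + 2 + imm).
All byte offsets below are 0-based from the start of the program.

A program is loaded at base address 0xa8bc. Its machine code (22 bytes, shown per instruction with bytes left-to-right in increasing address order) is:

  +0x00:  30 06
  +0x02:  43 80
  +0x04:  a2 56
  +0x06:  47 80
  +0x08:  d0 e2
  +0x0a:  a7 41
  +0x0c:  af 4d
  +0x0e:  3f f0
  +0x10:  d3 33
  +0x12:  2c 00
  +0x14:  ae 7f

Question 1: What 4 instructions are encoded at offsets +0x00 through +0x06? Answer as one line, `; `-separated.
bne $6; move R1, R6; sbi R1, $86; move R3, R6

[00] 30 06 → 0x3006
  op=0x3006>>12=0x3 ⇒ bne (J)
  imm@[11:0]=0x6 ⇒ $6
[02] 43 80 → 0x4380
  op=0x4380>>12=0x4 ⇒ move (RR)
  rd@[11:9]=0x1 ⇒ R1
  rs@[8:6]=0x6 ⇒ R6
[04] a2 56 → 0xa256
  op=0xa256>>12=0xa ⇒ sbi (RI)
  rd@[11:9]=0x1 ⇒ R1
  imm@[8:0]=0x56 ⇒ $86
[06] 47 80 → 0x4780
  op=0x4780>>12=0x4 ⇒ move (RR)
  rd@[11:9]=0x3 ⇒ R3
  rs@[8:6]=0x6 ⇒ R6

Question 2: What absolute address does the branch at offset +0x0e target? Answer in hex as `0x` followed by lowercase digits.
off 0x0e: read 3f f0 as big → 0x3ff0
  op=0x3ff0>>12=0x3 ⇒ bne (J)
  [11:0] imm=4080 (s12→-16) = $-16
  target = base 0xa8bc + off 0x0e + 2 + imm -16 = 0xa8bc

0xa8bc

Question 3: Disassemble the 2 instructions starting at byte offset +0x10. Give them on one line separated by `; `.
@+10  big-endian(d3 33) = 0xd333
  op=0xd333>>12=0xd ⇒ addi (RI)
  rd: (w>>9)&0x7=0x1 → R1
  imm: (w>>0)&0x1ff=0x133 → $307
@+12  big-endian(2c 00) = 0x2c00
  op=0x2c00>>12=0x2 ⇒ pop (R)
  rd: (w>>9)&0x7=0x6 → R6

addi R1, $307; pop R6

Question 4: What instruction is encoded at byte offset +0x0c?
sbi R7, $333

@+0c  big-endian(af 4d) = 0xaf4d
  op=0xaf4d>>12=0xa ⇒ sbi (RI)
  [11:9] rd=7 = R7
  [8:0] imm=333 = $333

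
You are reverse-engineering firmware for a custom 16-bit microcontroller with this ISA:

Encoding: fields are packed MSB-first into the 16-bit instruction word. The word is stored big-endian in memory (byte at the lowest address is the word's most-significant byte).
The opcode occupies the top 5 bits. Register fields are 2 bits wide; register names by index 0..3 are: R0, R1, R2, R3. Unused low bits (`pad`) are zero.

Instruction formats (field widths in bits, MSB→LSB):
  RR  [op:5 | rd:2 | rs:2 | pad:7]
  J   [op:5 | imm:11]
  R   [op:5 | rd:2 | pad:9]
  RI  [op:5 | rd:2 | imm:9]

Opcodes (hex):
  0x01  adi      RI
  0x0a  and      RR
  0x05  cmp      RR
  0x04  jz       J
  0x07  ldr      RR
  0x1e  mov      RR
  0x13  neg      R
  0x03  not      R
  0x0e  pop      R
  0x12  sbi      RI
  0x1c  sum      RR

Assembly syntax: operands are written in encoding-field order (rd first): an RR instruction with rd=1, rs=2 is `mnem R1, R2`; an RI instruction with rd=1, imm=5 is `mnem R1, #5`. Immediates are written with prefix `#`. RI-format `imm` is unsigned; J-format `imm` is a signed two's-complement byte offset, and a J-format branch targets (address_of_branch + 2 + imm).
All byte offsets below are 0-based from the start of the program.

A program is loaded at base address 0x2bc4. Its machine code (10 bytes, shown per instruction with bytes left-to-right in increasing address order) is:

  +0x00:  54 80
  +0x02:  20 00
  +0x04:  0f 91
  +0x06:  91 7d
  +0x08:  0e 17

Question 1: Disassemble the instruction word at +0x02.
jz #0

@+02  big-endian(20 00) = 0x2000
  top 5b → 0x4 → jz [J]
  [10:0] imm=0 = #0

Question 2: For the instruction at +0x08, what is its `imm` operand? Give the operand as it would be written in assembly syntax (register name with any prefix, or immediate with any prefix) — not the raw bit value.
off 0x08: read 0e 17 as big → 0x0e17
  op=0x0e17>>11=0x1 ⇒ adi (RI)
  rd: (w>>9)&0x3=0x3 → R3
  imm: (w>>0)&0x1ff=0x17 → #23

#23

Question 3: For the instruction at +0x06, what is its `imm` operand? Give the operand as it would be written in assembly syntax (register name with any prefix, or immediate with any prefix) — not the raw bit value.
[06] 91 7d → 0x917d
  opcode bits[15:11]=0x12: sbi/RI
  rd: (w>>9)&0x3=0x0 → R0
  imm: (w>>0)&0x1ff=0x17d → #381

#381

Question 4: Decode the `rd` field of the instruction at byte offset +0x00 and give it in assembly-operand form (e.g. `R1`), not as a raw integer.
R2

off 0x00: read 54 80 as big → 0x5480
  top 5b → 0xa → and [RR]
  [10:9] rd=2 = R2
  [8:7] rs=1 = R1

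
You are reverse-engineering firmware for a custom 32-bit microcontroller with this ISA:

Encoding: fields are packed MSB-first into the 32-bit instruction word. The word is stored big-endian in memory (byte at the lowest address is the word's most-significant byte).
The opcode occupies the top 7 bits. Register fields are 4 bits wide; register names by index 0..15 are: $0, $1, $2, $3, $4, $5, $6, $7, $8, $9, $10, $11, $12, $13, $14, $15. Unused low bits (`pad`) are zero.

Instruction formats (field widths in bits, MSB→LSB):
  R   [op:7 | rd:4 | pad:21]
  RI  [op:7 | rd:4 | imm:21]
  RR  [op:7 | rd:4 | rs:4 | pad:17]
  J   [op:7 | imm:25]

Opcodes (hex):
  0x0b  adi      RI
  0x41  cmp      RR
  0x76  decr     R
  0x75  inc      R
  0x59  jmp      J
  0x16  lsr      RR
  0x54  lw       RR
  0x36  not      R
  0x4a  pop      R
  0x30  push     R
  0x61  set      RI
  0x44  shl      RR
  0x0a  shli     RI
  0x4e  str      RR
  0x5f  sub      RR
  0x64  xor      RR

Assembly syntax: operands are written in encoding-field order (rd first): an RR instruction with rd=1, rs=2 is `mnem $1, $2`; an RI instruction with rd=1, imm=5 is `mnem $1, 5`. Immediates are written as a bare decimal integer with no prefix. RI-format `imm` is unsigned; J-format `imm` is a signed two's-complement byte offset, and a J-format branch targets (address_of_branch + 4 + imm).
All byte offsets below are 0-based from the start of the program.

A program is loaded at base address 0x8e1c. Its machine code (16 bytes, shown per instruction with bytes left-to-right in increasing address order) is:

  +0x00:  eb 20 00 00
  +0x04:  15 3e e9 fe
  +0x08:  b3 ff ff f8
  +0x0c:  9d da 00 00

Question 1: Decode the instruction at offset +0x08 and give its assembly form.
[08] b3 ff ff f8 → 0xb3fffff8
  opcode bits[31:25]=0x59: jmp/J
  imm: (w>>0)&0x1ffffff=0x1fffff8 (s25→-8) → -8

jmp -8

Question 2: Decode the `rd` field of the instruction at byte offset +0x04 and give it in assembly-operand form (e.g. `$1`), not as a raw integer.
$9

[04] 15 3e e9 fe → 0x153ee9fe
  op=0x153ee9fe>>25=0xa ⇒ shli (RI)
  rd: (w>>21)&0xf=0x9 → $9
  imm: (w>>0)&0x1fffff=0x1ee9fe → 2025982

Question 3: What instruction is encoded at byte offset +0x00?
+0x00: eb 20 00 00 ⇒ word 0xeb200000 (big)
  top 7b → 0x75 → inc [R]
  rd: (w>>21)&0xf=0x9 → $9

inc $9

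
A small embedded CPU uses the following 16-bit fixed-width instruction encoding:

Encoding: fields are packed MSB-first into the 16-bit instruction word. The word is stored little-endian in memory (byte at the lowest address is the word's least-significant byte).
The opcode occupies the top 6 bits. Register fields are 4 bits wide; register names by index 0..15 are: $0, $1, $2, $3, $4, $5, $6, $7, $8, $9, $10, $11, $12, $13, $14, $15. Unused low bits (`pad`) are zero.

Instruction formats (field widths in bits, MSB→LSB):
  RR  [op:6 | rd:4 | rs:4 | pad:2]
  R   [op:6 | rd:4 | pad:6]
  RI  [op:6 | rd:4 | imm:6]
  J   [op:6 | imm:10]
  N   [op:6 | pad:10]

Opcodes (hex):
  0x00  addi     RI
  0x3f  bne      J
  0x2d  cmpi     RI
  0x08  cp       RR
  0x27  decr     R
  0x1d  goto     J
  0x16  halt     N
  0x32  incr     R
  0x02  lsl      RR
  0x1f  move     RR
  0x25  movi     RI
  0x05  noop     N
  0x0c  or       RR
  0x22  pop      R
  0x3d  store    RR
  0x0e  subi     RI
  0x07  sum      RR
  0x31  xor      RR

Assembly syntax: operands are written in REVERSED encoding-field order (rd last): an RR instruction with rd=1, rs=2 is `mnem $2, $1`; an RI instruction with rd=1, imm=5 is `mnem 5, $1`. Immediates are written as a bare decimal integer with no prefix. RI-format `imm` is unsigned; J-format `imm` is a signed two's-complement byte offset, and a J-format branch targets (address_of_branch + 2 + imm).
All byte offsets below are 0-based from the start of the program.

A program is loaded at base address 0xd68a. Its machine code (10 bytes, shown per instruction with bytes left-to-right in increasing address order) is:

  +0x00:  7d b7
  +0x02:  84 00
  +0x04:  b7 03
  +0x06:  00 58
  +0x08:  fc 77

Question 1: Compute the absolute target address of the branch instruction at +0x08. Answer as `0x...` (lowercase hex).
0xd690

@+08  little-endian(fc 77) = 0x77fc
  op=0x77fc>>10=0x1d ⇒ goto (J)
  imm@[9:0]=0x3fc (s10→-4) ⇒ -4
  target = base 0xd68a + off 0x08 + 2 + imm -4 = 0xd690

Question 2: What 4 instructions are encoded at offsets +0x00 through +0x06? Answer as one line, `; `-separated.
off 0x00: read 7d b7 as little → 0xb77d
  op=0xb77d>>10=0x2d ⇒ cmpi (RI)
  [9:6] rd=13 = $13
  [5:0] imm=61 = 61
off 0x02: read 84 00 as little → 0x0084
  op=0x0084>>10=0x0 ⇒ addi (RI)
  [9:6] rd=2 = $2
  [5:0] imm=4 = 4
off 0x04: read b7 03 as little → 0x03b7
  op=0x03b7>>10=0x0 ⇒ addi (RI)
  [9:6] rd=14 = $14
  [5:0] imm=55 = 55
off 0x06: read 00 58 as little → 0x5800
  op=0x5800>>10=0x16 ⇒ halt (N)

cmpi 61, $13; addi 4, $2; addi 55, $14; halt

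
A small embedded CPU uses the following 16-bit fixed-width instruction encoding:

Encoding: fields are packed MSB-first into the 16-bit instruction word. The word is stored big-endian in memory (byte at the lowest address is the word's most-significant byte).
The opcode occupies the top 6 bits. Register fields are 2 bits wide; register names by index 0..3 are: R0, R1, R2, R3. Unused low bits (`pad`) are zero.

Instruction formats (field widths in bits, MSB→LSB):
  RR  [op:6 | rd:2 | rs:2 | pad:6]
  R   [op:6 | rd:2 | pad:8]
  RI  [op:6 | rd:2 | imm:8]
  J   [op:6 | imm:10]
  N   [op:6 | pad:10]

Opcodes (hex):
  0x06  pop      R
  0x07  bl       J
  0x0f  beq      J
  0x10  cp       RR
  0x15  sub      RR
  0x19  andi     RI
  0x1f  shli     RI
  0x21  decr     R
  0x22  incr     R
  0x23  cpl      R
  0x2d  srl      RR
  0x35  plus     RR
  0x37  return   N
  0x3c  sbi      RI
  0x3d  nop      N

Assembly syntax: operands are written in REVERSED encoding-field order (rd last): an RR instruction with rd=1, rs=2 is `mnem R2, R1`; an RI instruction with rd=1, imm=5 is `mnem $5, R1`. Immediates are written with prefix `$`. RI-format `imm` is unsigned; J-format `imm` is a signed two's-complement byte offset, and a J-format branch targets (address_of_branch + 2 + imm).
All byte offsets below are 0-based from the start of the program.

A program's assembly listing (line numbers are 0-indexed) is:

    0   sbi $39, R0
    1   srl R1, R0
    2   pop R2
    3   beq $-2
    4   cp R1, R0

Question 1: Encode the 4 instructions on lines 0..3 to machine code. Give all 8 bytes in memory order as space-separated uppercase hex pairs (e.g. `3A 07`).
line 0 (sbi): pack op=0x3c:6|rd=0:2|imm=39:8 = 0xf027; big→ f0 27
line 1 (srl): pack op=0x2d:6|rd=0:2|rs=1:2|pad=0:6 = 0xb440; big→ b4 40
line 2 (pop): pack op=0x6:6|rd=2:2|pad=0:8 = 0x1a00; big→ 1a 00
line 3 (beq): pack op=0xf:6|imm=-2:10 = 0x3ffe; big→ 3f fe

F0 27 B4 40 1A 00 3F FE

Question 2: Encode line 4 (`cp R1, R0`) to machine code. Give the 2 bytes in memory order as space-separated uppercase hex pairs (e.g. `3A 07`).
L4: cp op=0x10:6|rd=0:2|rs=1:2|pad=0:6 ⇒ 0x4040 ⇒ big 40 40

40 40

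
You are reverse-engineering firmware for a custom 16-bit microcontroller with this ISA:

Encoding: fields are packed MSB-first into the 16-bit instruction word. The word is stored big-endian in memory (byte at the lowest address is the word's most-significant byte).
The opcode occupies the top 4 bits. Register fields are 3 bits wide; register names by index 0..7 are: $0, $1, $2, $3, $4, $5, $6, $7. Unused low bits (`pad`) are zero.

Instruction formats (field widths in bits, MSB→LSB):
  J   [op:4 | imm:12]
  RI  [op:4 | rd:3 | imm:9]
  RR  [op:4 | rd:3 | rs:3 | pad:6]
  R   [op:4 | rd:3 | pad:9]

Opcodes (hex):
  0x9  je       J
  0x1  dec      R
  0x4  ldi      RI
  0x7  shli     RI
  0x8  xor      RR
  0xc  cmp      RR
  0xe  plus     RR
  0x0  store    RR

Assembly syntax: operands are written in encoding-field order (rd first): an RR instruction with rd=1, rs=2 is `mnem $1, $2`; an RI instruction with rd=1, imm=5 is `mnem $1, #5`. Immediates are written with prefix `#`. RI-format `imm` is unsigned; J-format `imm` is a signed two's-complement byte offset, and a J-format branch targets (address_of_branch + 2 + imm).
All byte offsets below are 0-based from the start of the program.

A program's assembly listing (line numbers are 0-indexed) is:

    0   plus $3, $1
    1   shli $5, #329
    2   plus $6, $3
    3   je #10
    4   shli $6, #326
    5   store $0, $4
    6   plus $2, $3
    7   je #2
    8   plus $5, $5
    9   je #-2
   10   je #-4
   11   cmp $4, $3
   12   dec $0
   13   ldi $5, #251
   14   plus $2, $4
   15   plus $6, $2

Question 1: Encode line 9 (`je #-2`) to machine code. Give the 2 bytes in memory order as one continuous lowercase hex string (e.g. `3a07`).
9ffe

line 9 (je): pack op=0x9:4|imm=-2:12 = 0x9ffe; big→ 9f fe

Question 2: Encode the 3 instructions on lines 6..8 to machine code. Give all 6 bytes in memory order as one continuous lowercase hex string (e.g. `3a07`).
e4c09002eb40

6. plus fields op=0xe:4|rd=2:3|rs=3:3|pad=0:6 → word e4c0h → e4 c0
7. je fields op=0x9:4|imm=2:12 → word 9002h → 90 02
8. plus fields op=0xe:4|rd=5:3|rs=5:3|pad=0:6 → word eb40h → eb 40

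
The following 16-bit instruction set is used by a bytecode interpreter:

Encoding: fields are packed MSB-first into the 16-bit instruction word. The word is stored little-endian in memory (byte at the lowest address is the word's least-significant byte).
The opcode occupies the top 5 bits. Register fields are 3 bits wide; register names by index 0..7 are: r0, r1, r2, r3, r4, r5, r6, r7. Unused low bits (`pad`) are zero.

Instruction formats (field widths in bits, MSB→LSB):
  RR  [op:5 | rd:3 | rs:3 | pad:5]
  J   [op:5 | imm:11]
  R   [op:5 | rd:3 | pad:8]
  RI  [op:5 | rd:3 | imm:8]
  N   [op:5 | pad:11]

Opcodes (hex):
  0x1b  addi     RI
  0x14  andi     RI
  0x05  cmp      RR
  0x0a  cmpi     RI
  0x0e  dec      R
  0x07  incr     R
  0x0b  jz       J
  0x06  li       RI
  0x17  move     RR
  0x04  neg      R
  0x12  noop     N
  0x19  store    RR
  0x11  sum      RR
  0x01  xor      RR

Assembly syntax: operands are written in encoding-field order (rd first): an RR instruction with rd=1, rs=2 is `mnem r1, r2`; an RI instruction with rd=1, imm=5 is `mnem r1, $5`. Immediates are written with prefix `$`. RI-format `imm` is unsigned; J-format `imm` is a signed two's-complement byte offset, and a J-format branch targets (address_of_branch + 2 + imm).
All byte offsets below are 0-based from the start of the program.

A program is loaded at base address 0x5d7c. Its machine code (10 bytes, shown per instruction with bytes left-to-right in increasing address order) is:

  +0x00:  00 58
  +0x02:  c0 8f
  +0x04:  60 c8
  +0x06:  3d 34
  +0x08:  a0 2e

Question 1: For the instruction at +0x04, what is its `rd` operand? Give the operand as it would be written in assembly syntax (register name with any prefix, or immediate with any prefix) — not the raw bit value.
r0

+0x04: 60 c8 ⇒ word 0xc860 (little)
  op=0xc860>>11=0x19 ⇒ store (RR)
  rd@[10:8]=0x0 ⇒ r0
  rs@[7:5]=0x3 ⇒ r3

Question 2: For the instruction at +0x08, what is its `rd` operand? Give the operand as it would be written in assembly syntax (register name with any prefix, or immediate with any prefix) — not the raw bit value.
@+08  little-endian(a0 2e) = 0x2ea0
  opcode bits[15:11]=0x5: cmp/RR
  rd@[10:8]=0x6 ⇒ r6
  rs@[7:5]=0x5 ⇒ r5

r6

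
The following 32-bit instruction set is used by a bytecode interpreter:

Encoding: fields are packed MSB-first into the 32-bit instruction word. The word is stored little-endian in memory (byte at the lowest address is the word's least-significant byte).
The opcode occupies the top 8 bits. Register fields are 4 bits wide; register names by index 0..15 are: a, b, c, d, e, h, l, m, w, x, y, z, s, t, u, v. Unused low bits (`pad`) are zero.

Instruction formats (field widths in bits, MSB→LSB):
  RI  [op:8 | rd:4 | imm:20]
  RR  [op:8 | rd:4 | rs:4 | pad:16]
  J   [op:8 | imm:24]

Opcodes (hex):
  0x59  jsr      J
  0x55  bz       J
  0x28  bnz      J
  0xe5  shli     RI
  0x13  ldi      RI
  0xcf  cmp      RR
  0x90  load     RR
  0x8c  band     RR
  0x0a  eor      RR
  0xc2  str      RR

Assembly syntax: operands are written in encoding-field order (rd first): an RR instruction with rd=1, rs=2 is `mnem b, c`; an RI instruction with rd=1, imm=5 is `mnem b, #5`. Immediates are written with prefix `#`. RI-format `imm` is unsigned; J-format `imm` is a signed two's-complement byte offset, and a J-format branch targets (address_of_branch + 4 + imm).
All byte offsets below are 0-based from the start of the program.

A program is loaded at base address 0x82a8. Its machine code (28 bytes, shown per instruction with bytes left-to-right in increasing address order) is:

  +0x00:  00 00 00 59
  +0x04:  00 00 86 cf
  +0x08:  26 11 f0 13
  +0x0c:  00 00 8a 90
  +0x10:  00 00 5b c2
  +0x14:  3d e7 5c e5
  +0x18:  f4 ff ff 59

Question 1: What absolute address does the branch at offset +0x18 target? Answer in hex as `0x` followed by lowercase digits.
[18] f4 ff ff 59 → 0x59fffff4
  opcode bits[31:24]=0x59: jsr/J
  [23:0] imm=16777204 (s24→-12) = #-12
  target = base 0x82a8 + off 0x18 + 4 + imm -12 = 0x82b8

0x82b8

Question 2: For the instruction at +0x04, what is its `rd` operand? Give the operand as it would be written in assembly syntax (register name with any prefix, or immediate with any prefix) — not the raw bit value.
@+04  little-endian(00 00 86 cf) = 0xcf860000
  top 8b → 0xcf → cmp [RR]
  [23:20] rd=8 = w
  [19:16] rs=6 = l

w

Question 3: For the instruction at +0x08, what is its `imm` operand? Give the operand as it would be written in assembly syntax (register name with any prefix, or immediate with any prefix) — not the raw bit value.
#4390

+0x08: 26 11 f0 13 ⇒ word 0x13f01126 (little)
  top 8b → 0x13 → ldi [RI]
  rd: (w>>20)&0xf=0xf → v
  imm: (w>>0)&0xfffff=0x1126 → #4390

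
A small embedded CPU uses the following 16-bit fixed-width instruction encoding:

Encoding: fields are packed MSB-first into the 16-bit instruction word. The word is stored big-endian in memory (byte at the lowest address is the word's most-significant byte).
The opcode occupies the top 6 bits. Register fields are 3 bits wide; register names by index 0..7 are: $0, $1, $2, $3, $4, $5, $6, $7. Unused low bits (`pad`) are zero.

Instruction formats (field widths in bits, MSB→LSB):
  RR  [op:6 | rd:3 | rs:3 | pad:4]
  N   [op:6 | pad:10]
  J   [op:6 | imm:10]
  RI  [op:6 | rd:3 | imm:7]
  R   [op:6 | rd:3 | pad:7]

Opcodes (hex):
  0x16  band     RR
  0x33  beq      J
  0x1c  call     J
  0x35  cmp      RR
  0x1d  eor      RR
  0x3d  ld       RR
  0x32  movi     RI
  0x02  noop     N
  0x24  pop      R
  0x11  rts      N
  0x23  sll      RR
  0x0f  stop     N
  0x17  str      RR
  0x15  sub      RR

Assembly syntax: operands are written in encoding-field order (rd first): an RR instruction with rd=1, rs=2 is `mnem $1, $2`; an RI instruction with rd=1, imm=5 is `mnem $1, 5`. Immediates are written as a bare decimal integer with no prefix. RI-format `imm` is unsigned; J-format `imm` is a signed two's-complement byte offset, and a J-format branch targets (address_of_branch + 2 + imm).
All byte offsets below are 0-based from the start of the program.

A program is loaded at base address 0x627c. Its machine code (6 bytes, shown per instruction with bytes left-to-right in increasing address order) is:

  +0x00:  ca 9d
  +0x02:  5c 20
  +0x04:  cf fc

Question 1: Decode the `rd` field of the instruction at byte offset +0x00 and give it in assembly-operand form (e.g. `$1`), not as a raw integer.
+0x00: ca 9d ⇒ word 0xca9d (big)
  op=0xca9d>>10=0x32 ⇒ movi (RI)
  [9:7] rd=5 = $5
  [6:0] imm=29 = 29

$5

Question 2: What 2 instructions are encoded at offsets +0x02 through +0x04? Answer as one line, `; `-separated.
str $0, $2; beq -4

+0x02: 5c 20 ⇒ word 0x5c20 (big)
  top 6b → 0x17 → str [RR]
  [9:7] rd=0 = $0
  [6:4] rs=2 = $2
+0x04: cf fc ⇒ word 0xcffc (big)
  top 6b → 0x33 → beq [J]
  [9:0] imm=1020 (s10→-4) = -4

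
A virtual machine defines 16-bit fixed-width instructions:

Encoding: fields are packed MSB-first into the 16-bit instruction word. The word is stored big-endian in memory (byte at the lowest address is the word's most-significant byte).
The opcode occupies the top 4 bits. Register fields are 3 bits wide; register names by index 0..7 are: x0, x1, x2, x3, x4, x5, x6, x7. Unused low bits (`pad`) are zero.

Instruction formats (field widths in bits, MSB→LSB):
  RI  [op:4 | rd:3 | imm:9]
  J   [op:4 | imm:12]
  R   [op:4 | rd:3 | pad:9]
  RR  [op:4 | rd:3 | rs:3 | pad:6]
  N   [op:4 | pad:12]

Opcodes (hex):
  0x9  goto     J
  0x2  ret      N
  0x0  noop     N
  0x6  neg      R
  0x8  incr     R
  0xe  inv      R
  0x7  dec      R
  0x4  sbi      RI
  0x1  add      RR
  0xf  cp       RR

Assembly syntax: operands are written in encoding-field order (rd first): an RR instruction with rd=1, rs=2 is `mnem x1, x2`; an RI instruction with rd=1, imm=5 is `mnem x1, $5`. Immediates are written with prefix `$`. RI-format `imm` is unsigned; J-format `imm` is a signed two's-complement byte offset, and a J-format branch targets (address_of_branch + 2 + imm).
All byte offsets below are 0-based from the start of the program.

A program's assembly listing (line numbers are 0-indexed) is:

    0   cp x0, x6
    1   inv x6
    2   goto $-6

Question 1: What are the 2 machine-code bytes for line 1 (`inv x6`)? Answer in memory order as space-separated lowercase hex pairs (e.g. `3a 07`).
1. inv fields op=0xe:4|rd=6:3|pad=0:9 → word ec00h → ec 00

ec 00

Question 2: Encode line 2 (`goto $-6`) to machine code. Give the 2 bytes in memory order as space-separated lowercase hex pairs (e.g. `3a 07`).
line 2 (goto): pack op=0x9:4|imm=-6:12 = 0x9ffa; big→ 9f fa

9f fa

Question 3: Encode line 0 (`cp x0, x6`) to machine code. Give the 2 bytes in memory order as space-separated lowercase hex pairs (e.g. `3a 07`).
line 0 (cp): pack op=0xf:4|rd=0:3|rs=6:3|pad=0:6 = 0xf180; big→ f1 80

f1 80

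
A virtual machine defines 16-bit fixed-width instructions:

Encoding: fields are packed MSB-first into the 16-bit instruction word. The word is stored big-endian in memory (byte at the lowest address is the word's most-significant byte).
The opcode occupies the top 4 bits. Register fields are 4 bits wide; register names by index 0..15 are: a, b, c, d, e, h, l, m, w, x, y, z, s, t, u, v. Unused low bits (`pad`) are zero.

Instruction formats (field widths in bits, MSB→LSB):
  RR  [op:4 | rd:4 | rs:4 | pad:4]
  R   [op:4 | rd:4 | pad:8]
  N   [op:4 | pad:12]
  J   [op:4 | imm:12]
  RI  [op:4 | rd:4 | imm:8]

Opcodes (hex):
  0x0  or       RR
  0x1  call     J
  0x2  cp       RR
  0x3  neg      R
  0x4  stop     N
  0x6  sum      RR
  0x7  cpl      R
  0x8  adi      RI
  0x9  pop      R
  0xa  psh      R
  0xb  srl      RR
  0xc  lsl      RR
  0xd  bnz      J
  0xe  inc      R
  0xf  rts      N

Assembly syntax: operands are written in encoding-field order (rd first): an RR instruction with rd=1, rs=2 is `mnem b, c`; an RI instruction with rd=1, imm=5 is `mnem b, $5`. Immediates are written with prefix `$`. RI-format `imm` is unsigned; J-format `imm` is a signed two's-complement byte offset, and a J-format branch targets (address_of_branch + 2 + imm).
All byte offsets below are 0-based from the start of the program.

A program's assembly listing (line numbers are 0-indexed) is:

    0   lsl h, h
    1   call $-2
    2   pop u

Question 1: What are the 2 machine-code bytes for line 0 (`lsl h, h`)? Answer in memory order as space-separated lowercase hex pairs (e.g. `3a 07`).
c5 50

L0: lsl op=0xc:4|rd=5:4|rs=5:4|pad=0:4 ⇒ 0xc550 ⇒ big c5 50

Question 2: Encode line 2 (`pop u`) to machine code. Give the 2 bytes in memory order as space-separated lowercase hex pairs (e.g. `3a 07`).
9e 00

L2: pop op=0x9:4|rd=14:4|pad=0:8 ⇒ 0x9e00 ⇒ big 9e 00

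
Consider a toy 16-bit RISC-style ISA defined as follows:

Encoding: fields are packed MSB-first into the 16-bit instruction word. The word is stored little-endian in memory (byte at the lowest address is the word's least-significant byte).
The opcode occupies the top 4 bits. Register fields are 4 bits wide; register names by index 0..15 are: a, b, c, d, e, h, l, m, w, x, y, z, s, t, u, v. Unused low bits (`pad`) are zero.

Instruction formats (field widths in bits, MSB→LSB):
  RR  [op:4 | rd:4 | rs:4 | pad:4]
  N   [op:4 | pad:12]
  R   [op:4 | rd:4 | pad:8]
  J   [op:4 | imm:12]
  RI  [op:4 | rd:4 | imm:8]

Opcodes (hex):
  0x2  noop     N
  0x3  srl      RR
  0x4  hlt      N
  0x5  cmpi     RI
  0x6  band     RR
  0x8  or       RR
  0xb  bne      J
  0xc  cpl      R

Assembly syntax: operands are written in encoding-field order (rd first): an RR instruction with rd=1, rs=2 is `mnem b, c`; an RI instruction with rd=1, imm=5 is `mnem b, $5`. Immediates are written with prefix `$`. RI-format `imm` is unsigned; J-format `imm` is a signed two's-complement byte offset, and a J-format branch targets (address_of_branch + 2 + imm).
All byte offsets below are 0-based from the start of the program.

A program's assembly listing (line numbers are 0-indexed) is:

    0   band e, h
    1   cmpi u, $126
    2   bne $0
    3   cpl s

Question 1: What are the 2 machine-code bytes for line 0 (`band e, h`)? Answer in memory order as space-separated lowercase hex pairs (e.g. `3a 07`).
50 64

L0: band op=0x6:4|rd=4:4|rs=5:4|pad=0:4 ⇒ 0x6450 ⇒ little 50 64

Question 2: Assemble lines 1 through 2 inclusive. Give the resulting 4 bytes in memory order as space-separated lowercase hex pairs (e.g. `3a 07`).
7e 5e 00 b0

line 1 (cmpi): pack op=0x5:4|rd=14:4|imm=126:8 = 0x5e7e; little→ 7e 5e
line 2 (bne): pack op=0xb:4|imm=0:12 = 0xb000; little→ 00 b0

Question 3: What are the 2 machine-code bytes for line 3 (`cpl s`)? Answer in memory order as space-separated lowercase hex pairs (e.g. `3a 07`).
L3: cpl op=0xc:4|rd=12:4|pad=0:8 ⇒ 0xcc00 ⇒ little 00 cc

00 cc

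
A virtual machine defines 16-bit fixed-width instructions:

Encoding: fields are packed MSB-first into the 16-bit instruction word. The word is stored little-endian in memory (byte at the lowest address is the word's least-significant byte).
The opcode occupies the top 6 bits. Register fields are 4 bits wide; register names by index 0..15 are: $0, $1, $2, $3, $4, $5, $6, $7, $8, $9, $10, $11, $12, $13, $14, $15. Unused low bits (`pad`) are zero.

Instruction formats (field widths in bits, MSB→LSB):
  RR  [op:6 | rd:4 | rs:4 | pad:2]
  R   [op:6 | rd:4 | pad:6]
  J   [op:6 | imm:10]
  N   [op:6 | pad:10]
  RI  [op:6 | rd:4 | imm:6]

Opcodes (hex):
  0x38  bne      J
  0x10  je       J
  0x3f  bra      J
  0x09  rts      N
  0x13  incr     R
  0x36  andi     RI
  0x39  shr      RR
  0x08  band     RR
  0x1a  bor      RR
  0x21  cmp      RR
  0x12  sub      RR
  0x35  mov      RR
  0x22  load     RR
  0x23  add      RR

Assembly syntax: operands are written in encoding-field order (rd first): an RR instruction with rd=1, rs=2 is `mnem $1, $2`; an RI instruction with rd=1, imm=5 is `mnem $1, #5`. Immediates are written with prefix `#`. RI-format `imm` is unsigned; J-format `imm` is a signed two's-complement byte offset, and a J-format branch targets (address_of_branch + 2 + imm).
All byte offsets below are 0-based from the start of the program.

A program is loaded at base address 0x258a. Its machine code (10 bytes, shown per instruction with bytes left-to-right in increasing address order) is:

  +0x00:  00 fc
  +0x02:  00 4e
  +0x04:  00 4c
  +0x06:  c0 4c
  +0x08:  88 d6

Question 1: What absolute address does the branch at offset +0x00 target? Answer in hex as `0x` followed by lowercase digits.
0x258c

off 0x00: read 00 fc as little → 0xfc00
  opcode bits[15:10]=0x3f: bra/J
  imm@[9:0]=0x0 ⇒ #0
  target = base 0x258a + off 0x00 + 2 + imm 0 = 0x258c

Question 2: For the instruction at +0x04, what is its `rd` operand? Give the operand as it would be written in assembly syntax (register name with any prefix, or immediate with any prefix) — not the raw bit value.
$0

@+04  little-endian(00 4c) = 0x4c00
  opcode bits[15:10]=0x13: incr/R
  rd@[9:6]=0x0 ⇒ $0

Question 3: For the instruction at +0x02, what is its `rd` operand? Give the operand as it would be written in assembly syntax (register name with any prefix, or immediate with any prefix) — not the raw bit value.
@+02  little-endian(00 4e) = 0x4e00
  opcode bits[15:10]=0x13: incr/R
  rd: (w>>6)&0xf=0x8 → $8

$8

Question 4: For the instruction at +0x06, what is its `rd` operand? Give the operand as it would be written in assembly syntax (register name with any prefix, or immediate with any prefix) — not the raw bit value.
$3

@+06  little-endian(c0 4c) = 0x4cc0
  opcode bits[15:10]=0x13: incr/R
  rd: (w>>6)&0xf=0x3 → $3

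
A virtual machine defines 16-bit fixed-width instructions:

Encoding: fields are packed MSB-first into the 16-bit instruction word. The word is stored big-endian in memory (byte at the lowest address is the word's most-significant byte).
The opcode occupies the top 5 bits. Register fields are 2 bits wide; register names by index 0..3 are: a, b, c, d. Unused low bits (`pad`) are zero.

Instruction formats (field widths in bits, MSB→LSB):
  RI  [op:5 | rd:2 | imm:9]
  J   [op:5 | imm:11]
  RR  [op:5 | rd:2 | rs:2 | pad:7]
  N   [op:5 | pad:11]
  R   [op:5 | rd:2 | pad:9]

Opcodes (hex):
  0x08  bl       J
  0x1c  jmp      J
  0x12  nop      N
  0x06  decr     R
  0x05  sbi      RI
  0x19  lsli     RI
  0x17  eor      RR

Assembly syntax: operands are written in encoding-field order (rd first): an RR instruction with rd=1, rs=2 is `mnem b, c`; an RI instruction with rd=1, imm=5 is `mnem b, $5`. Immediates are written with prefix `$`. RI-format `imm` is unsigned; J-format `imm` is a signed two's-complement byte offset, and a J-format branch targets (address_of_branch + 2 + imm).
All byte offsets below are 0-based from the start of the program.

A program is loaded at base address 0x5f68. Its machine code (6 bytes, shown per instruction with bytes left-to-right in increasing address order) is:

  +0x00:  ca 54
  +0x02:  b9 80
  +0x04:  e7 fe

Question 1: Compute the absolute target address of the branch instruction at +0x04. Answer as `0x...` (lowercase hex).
+0x04: e7 fe ⇒ word 0xe7fe (big)
  top 5b → 0x1c → jmp [J]
  [10:0] imm=2046 (s11→-2) = $-2
  target = base 0x5f68 + off 0x04 + 2 + imm -2 = 0x5f6c

0x5f6c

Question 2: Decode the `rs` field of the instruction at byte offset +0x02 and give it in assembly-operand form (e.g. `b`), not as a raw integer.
[02] b9 80 → 0xb980
  opcode bits[15:11]=0x17: eor/RR
  rd: (w>>9)&0x3=0x0 → a
  rs: (w>>7)&0x3=0x3 → d

d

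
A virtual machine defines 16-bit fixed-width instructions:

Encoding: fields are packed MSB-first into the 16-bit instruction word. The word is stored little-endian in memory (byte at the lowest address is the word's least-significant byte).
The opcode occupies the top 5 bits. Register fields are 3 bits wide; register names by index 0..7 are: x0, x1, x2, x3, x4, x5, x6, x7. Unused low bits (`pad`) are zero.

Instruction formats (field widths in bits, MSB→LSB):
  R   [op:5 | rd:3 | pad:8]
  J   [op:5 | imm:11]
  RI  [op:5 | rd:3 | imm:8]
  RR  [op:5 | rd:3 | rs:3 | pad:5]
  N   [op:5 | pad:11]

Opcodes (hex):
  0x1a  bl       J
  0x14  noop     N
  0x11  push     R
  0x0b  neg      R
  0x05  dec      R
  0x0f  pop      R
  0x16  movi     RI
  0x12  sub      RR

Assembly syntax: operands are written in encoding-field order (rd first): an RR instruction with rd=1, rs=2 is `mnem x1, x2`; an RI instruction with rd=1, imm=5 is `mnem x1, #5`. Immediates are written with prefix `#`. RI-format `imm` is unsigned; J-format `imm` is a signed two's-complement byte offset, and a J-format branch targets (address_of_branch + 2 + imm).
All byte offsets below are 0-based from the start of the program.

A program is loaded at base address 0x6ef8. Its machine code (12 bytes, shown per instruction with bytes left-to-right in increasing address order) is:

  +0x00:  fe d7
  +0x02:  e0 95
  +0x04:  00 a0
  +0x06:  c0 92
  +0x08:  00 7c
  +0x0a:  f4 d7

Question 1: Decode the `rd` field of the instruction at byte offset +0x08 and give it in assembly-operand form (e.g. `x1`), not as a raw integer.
off 0x08: read 00 7c as little → 0x7c00
  opcode bits[15:11]=0xf: pop/R
  rd@[10:8]=0x4 ⇒ x4

x4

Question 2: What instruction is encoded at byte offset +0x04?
off 0x04: read 00 a0 as little → 0xa000
  opcode bits[15:11]=0x14: noop/N

noop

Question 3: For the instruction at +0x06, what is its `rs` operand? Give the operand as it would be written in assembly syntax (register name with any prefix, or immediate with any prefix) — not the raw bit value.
off 0x06: read c0 92 as little → 0x92c0
  opcode bits[15:11]=0x12: sub/RR
  rd@[10:8]=0x2 ⇒ x2
  rs@[7:5]=0x6 ⇒ x6

x6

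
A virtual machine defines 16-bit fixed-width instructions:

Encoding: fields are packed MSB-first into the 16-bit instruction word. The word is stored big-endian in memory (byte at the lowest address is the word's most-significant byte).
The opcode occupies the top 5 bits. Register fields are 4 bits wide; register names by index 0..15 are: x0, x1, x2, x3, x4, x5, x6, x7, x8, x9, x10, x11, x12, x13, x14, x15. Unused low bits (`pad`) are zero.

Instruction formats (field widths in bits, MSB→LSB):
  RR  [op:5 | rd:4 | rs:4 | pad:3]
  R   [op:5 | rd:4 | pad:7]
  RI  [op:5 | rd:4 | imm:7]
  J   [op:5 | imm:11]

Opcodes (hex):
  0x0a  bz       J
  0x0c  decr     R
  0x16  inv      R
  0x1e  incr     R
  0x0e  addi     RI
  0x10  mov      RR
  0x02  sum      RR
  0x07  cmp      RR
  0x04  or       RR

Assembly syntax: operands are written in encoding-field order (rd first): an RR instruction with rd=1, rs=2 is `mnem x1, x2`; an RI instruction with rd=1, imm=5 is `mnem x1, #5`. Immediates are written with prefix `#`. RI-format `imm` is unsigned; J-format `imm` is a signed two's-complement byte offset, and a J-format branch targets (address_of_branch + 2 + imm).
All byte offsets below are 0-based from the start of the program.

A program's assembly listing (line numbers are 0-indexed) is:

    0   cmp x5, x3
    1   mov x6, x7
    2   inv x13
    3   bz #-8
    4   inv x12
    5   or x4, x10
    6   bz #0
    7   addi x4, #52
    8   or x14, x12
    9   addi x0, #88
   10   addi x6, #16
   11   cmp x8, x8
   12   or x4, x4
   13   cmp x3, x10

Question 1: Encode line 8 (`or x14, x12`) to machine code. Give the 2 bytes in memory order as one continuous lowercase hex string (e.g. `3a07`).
8. or fields op=0x4:5|rd=14:4|rs=12:4|pad=0:3 → word 2760h → 27 60

2760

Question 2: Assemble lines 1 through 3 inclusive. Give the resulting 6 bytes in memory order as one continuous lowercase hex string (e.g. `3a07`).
8338b68057f8

1. mov fields op=0x10:5|rd=6:4|rs=7:4|pad=0:3 → word 8338h → 83 38
2. inv fields op=0x16:5|rd=13:4|pad=0:7 → word b680h → b6 80
3. bz fields op=0xa:5|imm=-8:11 → word 57f8h → 57 f8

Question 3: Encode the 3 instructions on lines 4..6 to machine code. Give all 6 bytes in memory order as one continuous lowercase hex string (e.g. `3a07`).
b60022505000

L4: inv op=0x16:5|rd=12:4|pad=0:7 ⇒ 0xb600 ⇒ big b6 00
L5: or op=0x4:5|rd=4:4|rs=10:4|pad=0:3 ⇒ 0x2250 ⇒ big 22 50
L6: bz op=0xa:5|imm=0:11 ⇒ 0x5000 ⇒ big 50 00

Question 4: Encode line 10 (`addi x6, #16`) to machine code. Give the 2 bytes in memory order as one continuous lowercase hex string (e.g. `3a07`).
10. addi fields op=0xe:5|rd=6:4|imm=16:7 → word 7310h → 73 10

7310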